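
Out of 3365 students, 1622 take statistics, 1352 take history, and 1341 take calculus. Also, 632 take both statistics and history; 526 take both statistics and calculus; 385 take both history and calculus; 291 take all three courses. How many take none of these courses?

By inclusion-exclusion,
|union| = 1622 + 1352 + 1341 − 632 − 526 − 385 + 291 = 3063
None: 3365 − 3063 = 302

302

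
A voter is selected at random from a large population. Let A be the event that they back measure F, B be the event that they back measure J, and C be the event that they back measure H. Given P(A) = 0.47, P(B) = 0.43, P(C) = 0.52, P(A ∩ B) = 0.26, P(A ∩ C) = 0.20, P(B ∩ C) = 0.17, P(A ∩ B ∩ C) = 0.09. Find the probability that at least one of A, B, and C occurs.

0.88

By inclusion-exclusion,
P(A ∪ B ∪ C) = 0.47 + 0.43 + 0.52 − 0.26 − 0.20 − 0.17 + 0.09 = 0.88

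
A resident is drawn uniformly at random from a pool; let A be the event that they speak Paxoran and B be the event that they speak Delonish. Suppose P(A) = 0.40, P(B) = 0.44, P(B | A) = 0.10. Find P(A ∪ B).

0.80

P(A ∩ B) = P(A)·P(B|A) = 0.40 × 0.10 = 0.04
By inclusion-exclusion,
P(A ∪ B) = 0.40 + 0.44 − 0.04 = 0.80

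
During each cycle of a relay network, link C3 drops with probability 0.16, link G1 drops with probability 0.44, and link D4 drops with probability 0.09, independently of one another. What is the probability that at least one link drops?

Independence gives P(none) = ∏(1 − pᵢ).
P(none) = (1 − 0.16) × (1 − 0.44) × (1 − 0.09) = 0.84 × 0.56 × 0.91 = 0.428064
P(at least one) = 1 − 0.428064 = 0.571936

0.571936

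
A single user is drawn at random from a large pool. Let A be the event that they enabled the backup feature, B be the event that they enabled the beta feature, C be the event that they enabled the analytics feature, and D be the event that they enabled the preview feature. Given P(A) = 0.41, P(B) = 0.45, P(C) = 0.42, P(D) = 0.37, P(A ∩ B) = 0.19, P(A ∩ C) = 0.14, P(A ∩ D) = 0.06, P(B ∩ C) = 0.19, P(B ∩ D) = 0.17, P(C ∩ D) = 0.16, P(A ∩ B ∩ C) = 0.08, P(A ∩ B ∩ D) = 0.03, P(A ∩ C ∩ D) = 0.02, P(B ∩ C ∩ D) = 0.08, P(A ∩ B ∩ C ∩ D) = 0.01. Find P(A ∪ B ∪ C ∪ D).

P(A ∪ B ∪ C ∪ D) = 0.41 + 0.45 + 0.42 + 0.37 − 0.19 − 0.14 − 0.06 − 0.19 − 0.17 − 0.16 + 0.08 + 0.03 + 0.02 + 0.08 − 0.01 = 0.94

0.94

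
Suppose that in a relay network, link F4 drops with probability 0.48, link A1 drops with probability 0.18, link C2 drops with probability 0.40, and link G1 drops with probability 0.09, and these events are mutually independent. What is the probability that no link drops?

Independence gives P(none) = ∏(1 − pᵢ).
P(none) = (1 − 0.48) × (1 − 0.18) × (1 − 0.40) × (1 − 0.09) = 0.52 × 0.82 × 0.60 × 0.91 = 0.2328144

0.2328144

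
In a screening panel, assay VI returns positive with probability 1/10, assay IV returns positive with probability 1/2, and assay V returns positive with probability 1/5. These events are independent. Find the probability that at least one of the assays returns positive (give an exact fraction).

16/25

P(none) = (1 − 1/10) × (1 − 1/2) × (1 − 1/5) = 9/10 × 1/2 × 4/5 = 9/25
P(at least one) = 1 − 9/25 = 16/25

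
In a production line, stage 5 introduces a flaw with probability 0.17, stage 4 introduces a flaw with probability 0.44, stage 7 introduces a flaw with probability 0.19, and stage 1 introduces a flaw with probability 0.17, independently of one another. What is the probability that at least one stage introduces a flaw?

0.68751496

P(none) = (1 − 0.17) × (1 − 0.44) × (1 − 0.19) × (1 − 0.17) = 0.83 × 0.56 × 0.81 × 0.83 = 0.31248504
P(at least one) = 1 − 0.31248504 = 0.68751496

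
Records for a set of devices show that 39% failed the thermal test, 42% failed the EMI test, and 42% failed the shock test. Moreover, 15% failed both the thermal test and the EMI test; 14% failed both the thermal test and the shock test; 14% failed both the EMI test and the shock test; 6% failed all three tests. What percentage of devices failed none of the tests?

14%

By inclusion–exclusion:
P(at least one) = 39 + 42 + 42 − 15 − 14 − 14 + 6 = 86%
P(none) = 100% − 86% = 14%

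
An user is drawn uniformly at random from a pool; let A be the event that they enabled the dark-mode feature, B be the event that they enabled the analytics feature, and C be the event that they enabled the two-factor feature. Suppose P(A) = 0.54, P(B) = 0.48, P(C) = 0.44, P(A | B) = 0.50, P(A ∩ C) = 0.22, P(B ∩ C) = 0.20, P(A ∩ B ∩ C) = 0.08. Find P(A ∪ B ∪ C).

0.88

P(A ∩ B) = P(B)·P(A|B) = 0.48 × 0.50 = 0.24
Apply inclusion-exclusion:
P(A ∪ B ∪ C) = 0.54 + 0.48 + 0.44 − 0.24 − 0.22 − 0.20 + 0.08 = 0.88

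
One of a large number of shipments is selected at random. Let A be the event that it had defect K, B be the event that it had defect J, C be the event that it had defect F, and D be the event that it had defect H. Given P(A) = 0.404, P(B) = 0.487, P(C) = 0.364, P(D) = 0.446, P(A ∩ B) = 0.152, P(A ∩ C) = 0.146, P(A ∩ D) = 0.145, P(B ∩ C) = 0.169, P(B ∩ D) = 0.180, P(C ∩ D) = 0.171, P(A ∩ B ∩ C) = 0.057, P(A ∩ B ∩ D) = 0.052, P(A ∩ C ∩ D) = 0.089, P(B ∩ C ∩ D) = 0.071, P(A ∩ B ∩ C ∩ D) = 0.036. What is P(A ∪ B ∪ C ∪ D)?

Apply inclusion-exclusion:
P(A ∪ B ∪ C ∪ D) = 0.404 + 0.487 + 0.364 + 0.446 − 0.152 − 0.146 − 0.145 − 0.169 − 0.180 − 0.171 + 0.057 + 0.052 + 0.089 + 0.071 − 0.036 = 0.971

0.971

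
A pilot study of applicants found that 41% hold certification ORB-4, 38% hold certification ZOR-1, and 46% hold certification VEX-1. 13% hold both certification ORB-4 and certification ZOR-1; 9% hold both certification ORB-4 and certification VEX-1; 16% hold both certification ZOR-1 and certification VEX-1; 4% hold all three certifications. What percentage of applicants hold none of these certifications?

P(union) = 41 + 38 + 46 − 13 − 9 − 16 + 4 = 91%
P(none) = 100% − 91% = 9%

9%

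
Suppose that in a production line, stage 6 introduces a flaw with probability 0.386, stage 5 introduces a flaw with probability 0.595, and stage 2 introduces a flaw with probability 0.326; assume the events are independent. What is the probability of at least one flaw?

0.83239642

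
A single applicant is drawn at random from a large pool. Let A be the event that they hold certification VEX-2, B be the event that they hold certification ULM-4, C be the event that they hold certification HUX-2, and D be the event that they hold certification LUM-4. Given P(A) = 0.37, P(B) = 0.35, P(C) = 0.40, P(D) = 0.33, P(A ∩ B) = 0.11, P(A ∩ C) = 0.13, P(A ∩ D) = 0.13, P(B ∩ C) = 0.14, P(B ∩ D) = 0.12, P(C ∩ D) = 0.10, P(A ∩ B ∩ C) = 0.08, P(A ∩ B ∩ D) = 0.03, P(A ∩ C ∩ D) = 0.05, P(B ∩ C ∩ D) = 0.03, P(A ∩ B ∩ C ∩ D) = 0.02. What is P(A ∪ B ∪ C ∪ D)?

P(A ∪ B ∪ C ∪ D) = 0.37 + 0.35 + 0.40 + 0.33 − 0.11 − 0.13 − 0.13 − 0.14 − 0.12 − 0.10 + 0.08 + 0.03 + 0.05 + 0.03 − 0.02 = 0.89

0.89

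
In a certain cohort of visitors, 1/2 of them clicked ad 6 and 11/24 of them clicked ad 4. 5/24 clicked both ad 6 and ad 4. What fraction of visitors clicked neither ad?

1/4

By inclusion–exclusion:
P(≥1) = 1/2 + 11/24 − 5/24 = 3/4
P(none) = 1 − 3/4 = 1/4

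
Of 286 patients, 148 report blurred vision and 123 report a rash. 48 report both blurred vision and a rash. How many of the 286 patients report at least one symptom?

223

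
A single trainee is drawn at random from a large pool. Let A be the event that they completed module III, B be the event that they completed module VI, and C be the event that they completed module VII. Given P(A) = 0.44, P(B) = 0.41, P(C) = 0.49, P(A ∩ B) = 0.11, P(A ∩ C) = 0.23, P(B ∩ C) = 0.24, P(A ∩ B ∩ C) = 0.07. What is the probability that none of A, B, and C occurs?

0.17

P(A ∪ B ∪ C) = 0.44 + 0.41 + 0.49 − 0.11 − 0.23 − 0.24 + 0.07 = 0.83
P(none) = 1 − 0.83 = 0.17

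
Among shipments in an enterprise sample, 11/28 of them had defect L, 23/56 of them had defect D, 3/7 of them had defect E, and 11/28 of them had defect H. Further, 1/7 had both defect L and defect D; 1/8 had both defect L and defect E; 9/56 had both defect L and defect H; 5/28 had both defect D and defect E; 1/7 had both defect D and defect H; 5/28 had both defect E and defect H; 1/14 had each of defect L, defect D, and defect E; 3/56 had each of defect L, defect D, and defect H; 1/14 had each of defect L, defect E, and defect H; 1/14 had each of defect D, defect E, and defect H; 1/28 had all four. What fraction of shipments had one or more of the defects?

13/14

P(union) = 11/28 + 23/56 + 3/7 + 11/28 − 1/7 − 1/8 − 9/56 − 5/28 − 1/7 − 5/28 + 1/14 + 3/56 + 1/14 + 1/14 − 1/28 = 13/14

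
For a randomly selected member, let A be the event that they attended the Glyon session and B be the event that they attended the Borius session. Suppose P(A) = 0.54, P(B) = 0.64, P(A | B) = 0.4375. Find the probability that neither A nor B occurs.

P(A ∩ B) = P(B)·P(A|B) = 0.64 × 0.4375 = 0.28
Using inclusion–exclusion:
P(A ∪ B) = 0.54 + 0.64 − 0.28 = 0.90
P(none) = 1 − 0.90 = 0.10

0.10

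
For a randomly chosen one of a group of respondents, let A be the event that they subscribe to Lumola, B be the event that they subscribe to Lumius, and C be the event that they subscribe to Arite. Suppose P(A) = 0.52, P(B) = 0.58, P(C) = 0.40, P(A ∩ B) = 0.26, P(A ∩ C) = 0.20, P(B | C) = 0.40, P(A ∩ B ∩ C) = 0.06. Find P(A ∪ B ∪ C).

P(B ∩ C) = P(C)·P(B|C) = 0.40 × 0.40 = 0.16
P(A ∪ B ∪ C) = 0.52 + 0.58 + 0.40 − 0.26 − 0.20 − 0.16 + 0.06 = 0.94

0.94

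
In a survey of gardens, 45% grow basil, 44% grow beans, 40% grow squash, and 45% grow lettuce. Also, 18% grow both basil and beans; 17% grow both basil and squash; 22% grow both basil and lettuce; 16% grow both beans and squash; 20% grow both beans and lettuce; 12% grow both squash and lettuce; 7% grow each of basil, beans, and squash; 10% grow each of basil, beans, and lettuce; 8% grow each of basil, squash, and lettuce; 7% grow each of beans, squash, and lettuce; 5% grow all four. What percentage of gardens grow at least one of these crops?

By inclusion-exclusion,
P(union) = 45 + 44 + 40 + 45 − 18 − 17 − 22 − 16 − 20 − 12 + 7 + 10 + 8 + 7 − 5 = 96%

96%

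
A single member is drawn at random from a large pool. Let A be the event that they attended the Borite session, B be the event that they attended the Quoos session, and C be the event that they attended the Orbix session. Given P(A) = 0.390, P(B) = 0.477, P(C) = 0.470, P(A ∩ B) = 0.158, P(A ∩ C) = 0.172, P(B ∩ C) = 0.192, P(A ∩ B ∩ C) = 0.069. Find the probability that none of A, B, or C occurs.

0.116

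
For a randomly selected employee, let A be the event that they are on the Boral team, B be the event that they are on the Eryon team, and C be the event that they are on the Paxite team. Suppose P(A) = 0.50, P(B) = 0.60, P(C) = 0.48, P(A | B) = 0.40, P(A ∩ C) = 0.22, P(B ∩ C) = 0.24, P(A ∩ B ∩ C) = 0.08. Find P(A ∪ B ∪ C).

0.96

P(A ∩ B) = P(B)·P(A|B) = 0.60 × 0.40 = 0.24
By inclusion-exclusion,
P(A ∪ B ∪ C) = 0.50 + 0.60 + 0.48 − 0.24 − 0.22 − 0.24 + 0.08 = 0.96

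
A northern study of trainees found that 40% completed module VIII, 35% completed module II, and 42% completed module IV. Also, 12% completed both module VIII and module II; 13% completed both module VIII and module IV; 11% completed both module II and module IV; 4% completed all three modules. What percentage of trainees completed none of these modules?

15%

P(≥1) = 40 + 35 + 42 − 12 − 13 − 11 + 4 = 85%
P(none) = 100% − 85% = 15%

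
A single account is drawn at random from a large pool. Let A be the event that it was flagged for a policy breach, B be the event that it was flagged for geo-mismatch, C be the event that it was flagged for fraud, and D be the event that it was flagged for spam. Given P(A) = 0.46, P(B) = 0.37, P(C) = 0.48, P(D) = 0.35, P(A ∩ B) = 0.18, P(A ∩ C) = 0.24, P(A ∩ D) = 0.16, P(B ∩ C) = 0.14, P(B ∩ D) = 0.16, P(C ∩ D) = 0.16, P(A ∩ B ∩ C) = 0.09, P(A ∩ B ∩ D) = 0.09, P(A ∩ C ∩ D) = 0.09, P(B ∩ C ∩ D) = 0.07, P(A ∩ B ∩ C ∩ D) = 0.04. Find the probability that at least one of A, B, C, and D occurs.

0.92

By inclusion–exclusion:
P(A ∪ B ∪ C ∪ D) = 0.46 + 0.37 + 0.48 + 0.35 − 0.18 − 0.24 − 0.16 − 0.14 − 0.16 − 0.16 + 0.09 + 0.09 + 0.09 + 0.07 − 0.04 = 0.92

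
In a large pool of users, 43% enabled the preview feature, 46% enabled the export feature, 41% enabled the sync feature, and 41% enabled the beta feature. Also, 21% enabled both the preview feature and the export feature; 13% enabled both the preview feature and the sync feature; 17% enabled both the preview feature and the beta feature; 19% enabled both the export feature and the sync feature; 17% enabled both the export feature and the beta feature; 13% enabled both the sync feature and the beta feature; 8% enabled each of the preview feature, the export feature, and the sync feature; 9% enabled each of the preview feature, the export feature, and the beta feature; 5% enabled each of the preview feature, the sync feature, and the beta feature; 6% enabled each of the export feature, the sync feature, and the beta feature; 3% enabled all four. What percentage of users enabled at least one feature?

P(at least one) = 43 + 46 + 41 + 41 − 21 − 13 − 17 − 19 − 17 − 13 + 8 + 9 + 5 + 6 − 3 = 96%

96%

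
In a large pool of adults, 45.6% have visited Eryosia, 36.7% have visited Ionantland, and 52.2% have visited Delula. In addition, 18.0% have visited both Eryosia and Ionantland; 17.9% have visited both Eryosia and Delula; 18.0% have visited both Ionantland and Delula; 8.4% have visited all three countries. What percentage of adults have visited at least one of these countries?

89.0%

P(union) = 45.6 + 36.7 + 52.2 − 18.0 − 17.9 − 18.0 + 8.4 = 89.0%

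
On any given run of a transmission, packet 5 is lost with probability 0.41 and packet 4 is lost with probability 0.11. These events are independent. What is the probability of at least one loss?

P(none) = (1 − 0.41) × (1 − 0.11) = 0.59 × 0.89 = 0.5251
P(at least one) = 1 − 0.5251 = 0.4749

0.4749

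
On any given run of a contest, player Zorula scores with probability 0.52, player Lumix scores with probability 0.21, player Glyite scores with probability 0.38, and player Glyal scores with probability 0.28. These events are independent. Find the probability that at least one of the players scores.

0.83072512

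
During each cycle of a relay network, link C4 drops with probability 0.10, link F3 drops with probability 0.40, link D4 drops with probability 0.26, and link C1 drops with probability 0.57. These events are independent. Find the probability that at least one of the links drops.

0.828172

P(none) = (1 − 0.10) × (1 − 0.40) × (1 − 0.26) × (1 − 0.57) = 0.90 × 0.60 × 0.74 × 0.43 = 0.171828
P(at least one) = 1 − 0.171828 = 0.828172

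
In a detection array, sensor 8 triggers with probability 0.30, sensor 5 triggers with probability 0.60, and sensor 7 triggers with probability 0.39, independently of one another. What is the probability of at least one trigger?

0.8292

P(none) = (1 − 0.30) × (1 − 0.60) × (1 − 0.39) = 0.70 × 0.40 × 0.61 = 0.1708
P(at least one) = 1 − 0.1708 = 0.8292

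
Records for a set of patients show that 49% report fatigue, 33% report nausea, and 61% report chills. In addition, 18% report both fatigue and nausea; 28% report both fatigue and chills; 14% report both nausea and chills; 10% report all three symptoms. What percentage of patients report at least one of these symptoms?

93%

Inclusion–exclusion gives
P(≥1) = 49 + 33 + 61 − 18 − 28 − 14 + 10 = 93%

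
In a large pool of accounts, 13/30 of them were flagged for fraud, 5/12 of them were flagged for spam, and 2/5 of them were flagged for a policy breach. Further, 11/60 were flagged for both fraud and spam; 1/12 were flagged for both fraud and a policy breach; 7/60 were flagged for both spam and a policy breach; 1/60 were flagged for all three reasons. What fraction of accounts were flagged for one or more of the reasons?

53/60

P(at least one) = 13/30 + 5/12 + 2/5 − 11/60 − 1/12 − 7/60 + 1/60 = 53/60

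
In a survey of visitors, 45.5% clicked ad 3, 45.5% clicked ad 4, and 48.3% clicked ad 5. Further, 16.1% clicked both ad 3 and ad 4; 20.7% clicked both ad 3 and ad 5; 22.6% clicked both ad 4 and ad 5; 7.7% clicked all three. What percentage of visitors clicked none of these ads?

Inclusion–exclusion gives
P(at least one) = 45.5 + 45.5 + 48.3 − 16.1 − 20.7 − 22.6 + 7.7 = 87.6%
P(none) = 100% − 87.6% = 12.4%

12.4%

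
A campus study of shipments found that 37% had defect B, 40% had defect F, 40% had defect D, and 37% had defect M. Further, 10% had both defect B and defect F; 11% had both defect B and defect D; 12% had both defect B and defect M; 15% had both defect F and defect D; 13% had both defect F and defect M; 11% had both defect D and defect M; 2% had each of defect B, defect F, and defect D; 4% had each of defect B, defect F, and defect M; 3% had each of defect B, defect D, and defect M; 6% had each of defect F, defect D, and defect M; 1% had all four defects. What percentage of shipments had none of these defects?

4%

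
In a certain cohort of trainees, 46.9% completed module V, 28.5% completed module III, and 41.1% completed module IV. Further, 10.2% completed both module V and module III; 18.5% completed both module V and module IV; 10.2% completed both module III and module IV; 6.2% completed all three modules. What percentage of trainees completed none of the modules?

16.2%

P(≥1) = 46.9 + 28.5 + 41.1 − 10.2 − 18.5 − 10.2 + 6.2 = 83.8%
P(none) = 100% − 83.8% = 16.2%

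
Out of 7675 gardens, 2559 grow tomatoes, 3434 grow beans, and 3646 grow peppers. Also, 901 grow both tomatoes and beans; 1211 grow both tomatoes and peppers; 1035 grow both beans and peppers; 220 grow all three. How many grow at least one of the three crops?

6712

|union| = 2559 + 3434 + 3646 − 901 − 1211 − 1035 + 220 = 6712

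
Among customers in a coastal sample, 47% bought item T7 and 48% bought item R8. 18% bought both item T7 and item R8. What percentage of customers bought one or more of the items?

P(at least one) = 47 + 48 − 18 = 77%

77%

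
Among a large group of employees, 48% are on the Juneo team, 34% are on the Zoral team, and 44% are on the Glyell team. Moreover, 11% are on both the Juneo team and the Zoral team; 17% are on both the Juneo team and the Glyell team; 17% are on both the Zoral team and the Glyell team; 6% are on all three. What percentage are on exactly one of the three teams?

By inclusion–exclusion (exactly-one form):
P(exactly one) = 48 + 34 + 44 − 2·11 − 2·17 − 2·17 + 3·6 = 54%

54%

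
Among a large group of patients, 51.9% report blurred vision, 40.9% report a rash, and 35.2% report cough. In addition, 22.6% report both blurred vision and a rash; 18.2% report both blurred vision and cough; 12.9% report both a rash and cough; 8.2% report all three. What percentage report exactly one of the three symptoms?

45.2%

By inclusion–exclusion (exactly-one form):
P(exactly one) = 51.9 + 40.9 + 35.2 − 2·22.6 − 2·18.2 − 2·12.9 + 3·8.2 = 45.2%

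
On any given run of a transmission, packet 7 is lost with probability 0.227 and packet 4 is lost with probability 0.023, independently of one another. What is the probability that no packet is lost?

Independence gives P(none) = ∏(1 − pᵢ).
P(none) = (1 − 0.227) × (1 − 0.023) = 0.773 × 0.977 = 0.755221

0.755221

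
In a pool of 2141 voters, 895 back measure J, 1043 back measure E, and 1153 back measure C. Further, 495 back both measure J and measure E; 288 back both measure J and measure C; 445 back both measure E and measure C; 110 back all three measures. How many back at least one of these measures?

1973

|union| = 895 + 1043 + 1153 − 495 − 288 − 445 + 110 = 1973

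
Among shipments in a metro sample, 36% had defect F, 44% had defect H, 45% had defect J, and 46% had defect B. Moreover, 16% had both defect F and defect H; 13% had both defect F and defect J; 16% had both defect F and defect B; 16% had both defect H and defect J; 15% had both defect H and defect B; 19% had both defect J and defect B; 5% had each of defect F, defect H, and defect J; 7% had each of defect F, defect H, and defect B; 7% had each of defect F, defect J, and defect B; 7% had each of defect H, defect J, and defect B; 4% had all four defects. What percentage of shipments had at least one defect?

98%

Inclusion–exclusion gives
P(union) = 36 + 44 + 45 + 46 − 16 − 13 − 16 − 16 − 15 − 19 + 5 + 7 + 7 + 7 − 4 = 98%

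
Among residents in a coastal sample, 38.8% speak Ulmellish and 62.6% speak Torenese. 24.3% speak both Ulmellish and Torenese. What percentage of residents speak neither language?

By inclusion–exclusion:
P(≥1) = 38.8 + 62.6 − 24.3 = 77.1%
P(none) = 100% − 77.1% = 22.9%

22.9%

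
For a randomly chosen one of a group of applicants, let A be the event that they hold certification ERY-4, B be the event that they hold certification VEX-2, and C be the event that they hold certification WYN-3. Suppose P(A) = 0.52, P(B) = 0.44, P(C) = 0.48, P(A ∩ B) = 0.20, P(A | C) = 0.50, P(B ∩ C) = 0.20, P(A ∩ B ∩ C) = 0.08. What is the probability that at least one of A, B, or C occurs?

P(A ∩ C) = P(C)·P(A|C) = 0.48 × 0.50 = 0.24
P(A ∪ B ∪ C) = 0.52 + 0.44 + 0.48 − 0.20 − 0.24 − 0.20 + 0.08 = 0.88

0.88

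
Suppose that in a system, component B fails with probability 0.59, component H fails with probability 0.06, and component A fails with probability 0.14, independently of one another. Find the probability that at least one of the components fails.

0.668556

P(none) = (1 − 0.59) × (1 − 0.06) × (1 − 0.14) = 0.41 × 0.94 × 0.86 = 0.331444
P(at least one) = 1 − 0.331444 = 0.668556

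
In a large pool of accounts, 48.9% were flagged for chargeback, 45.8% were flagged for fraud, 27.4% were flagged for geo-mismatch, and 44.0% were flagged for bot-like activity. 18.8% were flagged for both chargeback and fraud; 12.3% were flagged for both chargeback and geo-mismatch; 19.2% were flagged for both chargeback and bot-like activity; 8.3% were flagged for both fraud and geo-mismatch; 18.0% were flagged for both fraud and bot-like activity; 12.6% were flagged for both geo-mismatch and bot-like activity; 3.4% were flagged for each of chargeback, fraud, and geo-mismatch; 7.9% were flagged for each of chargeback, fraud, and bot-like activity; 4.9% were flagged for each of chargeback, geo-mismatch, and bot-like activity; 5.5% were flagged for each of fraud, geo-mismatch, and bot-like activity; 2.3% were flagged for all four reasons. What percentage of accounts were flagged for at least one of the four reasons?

96.3%

P(at least one) = 48.9 + 45.8 + 27.4 + 44.0 − 18.8 − 12.3 − 19.2 − 8.3 − 18.0 − 12.6 + 3.4 + 7.9 + 4.9 + 5.5 − 2.3 = 96.3%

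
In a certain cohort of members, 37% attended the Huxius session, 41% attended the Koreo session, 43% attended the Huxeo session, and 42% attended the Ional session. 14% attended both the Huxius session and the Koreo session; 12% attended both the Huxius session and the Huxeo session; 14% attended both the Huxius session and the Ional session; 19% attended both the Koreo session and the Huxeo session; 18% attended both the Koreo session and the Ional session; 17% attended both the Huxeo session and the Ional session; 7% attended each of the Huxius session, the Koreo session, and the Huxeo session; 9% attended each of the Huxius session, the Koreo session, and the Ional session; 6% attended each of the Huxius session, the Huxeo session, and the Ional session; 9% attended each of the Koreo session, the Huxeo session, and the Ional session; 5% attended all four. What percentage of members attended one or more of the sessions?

P(≥1) = 37 + 41 + 43 + 42 − 14 − 12 − 14 − 19 − 18 − 17 + 7 + 9 + 6 + 9 − 5 = 95%

95%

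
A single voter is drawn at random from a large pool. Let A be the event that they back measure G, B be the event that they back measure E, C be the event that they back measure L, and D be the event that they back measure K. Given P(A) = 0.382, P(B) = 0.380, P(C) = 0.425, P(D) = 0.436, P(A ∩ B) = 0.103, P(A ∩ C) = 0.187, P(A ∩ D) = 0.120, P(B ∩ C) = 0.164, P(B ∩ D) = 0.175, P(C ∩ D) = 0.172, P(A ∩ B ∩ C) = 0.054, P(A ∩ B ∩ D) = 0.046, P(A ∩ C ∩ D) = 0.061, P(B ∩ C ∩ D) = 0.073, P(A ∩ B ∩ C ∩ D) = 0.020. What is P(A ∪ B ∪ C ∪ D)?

Inclusion–exclusion gives
P(A ∪ B ∪ C ∪ D) = 0.382 + 0.380 + 0.425 + 0.436 − 0.103 − 0.187 − 0.120 − 0.164 − 0.175 − 0.172 + 0.054 + 0.046 + 0.061 + 0.073 − 0.020 = 0.916

0.916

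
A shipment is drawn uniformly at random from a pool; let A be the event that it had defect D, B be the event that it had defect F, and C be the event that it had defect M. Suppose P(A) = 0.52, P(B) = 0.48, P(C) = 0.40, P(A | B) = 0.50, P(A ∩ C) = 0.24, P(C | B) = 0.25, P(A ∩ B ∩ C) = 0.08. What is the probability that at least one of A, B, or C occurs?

0.88

P(A ∩ B) = P(B)·P(A|B) = 0.48 × 0.50 = 0.24
P(B ∩ C) = P(B)·P(C|B) = 0.48 × 0.25 = 0.12
P(A ∪ B ∪ C) = 0.52 + 0.48 + 0.40 − 0.24 − 0.24 − 0.12 + 0.08 = 0.88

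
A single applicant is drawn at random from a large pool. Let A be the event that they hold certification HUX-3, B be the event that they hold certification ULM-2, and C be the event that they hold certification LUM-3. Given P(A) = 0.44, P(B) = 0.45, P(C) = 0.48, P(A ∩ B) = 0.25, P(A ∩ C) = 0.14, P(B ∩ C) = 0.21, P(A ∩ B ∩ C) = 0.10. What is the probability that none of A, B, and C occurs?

0.13

P(A ∪ B ∪ C) = 0.44 + 0.45 + 0.48 − 0.25 − 0.14 − 0.21 + 0.10 = 0.87
P(none) = 1 − 0.87 = 0.13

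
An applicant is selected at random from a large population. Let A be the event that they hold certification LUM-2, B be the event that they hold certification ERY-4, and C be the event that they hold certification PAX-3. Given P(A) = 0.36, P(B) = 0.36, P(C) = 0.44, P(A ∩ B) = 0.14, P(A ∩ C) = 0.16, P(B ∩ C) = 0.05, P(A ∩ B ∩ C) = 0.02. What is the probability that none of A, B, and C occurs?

By inclusion–exclusion:
P(A ∪ B ∪ C) = 0.36 + 0.36 + 0.44 − 0.14 − 0.16 − 0.05 + 0.02 = 0.83
P(none) = 1 − 0.83 = 0.17

0.17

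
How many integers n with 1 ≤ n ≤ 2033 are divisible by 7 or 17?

By inclusion–exclusion:
floor(2033/7) + floor(2033/17) − floor(2033/119) = 290 + 119 − 17 = 392

392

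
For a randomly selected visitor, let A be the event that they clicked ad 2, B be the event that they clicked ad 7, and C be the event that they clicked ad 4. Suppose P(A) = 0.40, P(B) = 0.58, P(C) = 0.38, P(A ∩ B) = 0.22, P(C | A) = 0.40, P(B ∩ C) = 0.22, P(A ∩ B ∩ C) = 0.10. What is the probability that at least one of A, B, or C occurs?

0.86

P(A ∩ C) = P(A)·P(C|A) = 0.40 × 0.40 = 0.16
P(A ∪ B ∪ C) = 0.40 + 0.58 + 0.38 − 0.22 − 0.16 − 0.22 + 0.10 = 0.86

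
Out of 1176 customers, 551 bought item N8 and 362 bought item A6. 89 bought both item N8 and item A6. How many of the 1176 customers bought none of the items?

By inclusion–exclusion:
N(≥1) = 551 + 362 − 89 = 824
None: 1176 − 824 = 352

352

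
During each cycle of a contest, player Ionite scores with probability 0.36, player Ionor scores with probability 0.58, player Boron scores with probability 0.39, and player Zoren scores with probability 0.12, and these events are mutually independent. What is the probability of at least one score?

P(none) = (1 − 0.36) × (1 − 0.58) × (1 − 0.39) × (1 − 0.12) = 0.64 × 0.42 × 0.61 × 0.88 = 0.14429184
P(at least one) = 1 − 0.14429184 = 0.85570816

0.85570816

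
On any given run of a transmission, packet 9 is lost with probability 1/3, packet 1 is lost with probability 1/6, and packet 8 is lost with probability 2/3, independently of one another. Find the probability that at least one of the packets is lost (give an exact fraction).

22/27

P(none) = (1 − 1/3) × (1 − 1/6) × (1 − 2/3) = 2/3 × 5/6 × 1/3 = 5/27
P(at least one) = 1 − 5/27 = 22/27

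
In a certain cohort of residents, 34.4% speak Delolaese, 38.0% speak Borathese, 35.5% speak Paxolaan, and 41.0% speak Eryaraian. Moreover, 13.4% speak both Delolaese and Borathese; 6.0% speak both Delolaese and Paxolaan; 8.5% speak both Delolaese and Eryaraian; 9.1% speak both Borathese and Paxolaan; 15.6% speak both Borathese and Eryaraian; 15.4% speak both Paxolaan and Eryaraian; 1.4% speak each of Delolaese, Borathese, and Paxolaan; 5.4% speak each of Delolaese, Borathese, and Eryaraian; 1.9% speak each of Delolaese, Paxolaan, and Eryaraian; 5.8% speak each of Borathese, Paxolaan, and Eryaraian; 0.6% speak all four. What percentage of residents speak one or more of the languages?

By inclusion-exclusion,
P(at least one) = 34.4 + 38.0 + 35.5 + 41.0 − 13.4 − 6.0 − 8.5 − 9.1 − 15.6 − 15.4 + 1.4 + 5.4 + 1.9 + 5.8 − 0.6 = 94.8%

94.8%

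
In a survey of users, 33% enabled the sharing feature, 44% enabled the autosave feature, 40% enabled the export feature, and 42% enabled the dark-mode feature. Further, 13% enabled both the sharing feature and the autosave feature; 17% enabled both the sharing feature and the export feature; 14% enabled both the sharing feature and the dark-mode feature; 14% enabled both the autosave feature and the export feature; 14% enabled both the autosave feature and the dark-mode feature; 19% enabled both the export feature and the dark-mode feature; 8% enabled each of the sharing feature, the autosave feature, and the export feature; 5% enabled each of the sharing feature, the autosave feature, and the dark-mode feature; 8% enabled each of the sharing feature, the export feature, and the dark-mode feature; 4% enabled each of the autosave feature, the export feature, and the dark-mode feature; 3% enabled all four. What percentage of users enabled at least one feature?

By inclusion–exclusion:
P(union) = 33 + 44 + 40 + 42 − 13 − 17 − 14 − 14 − 14 − 19 + 8 + 5 + 8 + 4 − 3 = 90%

90%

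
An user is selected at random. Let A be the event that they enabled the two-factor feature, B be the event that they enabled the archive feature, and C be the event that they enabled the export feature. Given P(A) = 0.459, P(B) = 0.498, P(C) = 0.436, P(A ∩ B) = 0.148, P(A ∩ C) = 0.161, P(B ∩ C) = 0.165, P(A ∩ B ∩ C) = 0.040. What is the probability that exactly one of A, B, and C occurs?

Using the inclusion–exclusion count for exactly one event:
P(exactly one) = 0.459 + 0.498 + 0.436 − 2·0.148 − 2·0.161 − 2·0.165 + 3·0.040 = 0.565

0.565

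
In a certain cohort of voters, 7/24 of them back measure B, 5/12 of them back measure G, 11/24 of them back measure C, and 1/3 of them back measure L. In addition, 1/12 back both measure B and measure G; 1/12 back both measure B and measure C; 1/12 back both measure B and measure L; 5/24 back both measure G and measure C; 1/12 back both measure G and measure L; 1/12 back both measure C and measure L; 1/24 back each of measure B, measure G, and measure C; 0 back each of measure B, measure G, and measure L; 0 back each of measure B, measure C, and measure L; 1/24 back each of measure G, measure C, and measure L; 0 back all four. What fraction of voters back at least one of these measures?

Apply inclusion-exclusion:
P(at least one) = 7/24 + 5/12 + 11/24 + 1/3 − 1/12 − 1/12 − 1/12 − 5/24 − 1/12 − 1/12 + 1/24 + 0 + 0 + 1/24 − 0 = 23/24

23/24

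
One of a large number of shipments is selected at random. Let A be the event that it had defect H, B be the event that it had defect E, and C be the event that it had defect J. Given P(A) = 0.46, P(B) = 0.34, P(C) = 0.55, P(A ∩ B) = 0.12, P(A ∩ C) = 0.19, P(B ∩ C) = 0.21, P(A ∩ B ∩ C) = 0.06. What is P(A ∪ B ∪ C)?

0.89

P(A ∪ B ∪ C) = 0.46 + 0.34 + 0.55 − 0.12 − 0.19 − 0.21 + 0.06 = 0.89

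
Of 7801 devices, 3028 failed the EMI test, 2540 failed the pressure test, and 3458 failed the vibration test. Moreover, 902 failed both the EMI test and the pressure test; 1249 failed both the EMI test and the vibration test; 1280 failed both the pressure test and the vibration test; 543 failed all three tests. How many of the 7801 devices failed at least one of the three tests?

6138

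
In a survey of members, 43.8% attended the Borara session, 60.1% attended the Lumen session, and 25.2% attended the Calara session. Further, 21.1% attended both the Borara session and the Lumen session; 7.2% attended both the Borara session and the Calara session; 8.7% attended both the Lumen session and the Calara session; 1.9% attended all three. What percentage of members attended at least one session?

94.0%

P(union) = 43.8 + 60.1 + 25.2 − 21.1 − 7.2 − 8.7 + 1.9 = 94.0%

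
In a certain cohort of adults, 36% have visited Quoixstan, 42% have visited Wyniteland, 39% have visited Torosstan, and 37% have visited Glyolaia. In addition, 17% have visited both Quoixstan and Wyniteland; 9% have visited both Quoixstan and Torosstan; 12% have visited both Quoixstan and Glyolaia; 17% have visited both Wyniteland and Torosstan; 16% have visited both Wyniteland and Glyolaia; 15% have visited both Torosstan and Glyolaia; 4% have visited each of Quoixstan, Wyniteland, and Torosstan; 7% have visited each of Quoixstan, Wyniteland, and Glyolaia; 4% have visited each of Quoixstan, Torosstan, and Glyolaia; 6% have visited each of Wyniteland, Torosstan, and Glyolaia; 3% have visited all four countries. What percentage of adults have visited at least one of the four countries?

86%

Apply inclusion-exclusion:
P(at least one) = 36 + 42 + 39 + 37 − 17 − 9 − 12 − 17 − 16 − 15 + 4 + 7 + 4 + 6 − 3 = 86%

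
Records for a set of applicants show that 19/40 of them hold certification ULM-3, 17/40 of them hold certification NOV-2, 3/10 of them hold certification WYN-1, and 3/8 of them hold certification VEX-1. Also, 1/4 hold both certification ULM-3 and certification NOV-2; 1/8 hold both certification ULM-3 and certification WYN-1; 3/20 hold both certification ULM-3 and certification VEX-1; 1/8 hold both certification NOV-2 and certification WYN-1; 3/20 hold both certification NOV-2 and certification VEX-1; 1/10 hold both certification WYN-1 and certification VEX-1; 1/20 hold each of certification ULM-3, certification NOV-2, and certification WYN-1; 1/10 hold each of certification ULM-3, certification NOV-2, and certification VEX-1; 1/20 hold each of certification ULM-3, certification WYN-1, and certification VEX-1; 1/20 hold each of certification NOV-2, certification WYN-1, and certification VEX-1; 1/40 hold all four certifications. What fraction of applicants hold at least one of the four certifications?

Inclusion–exclusion gives
P(≥1) = 19/40 + 17/40 + 3/10 + 3/8 − 1/4 − 1/8 − 3/20 − 1/8 − 3/20 − 1/10 + 1/20 + 1/10 + 1/20 + 1/20 − 1/40 = 9/10

9/10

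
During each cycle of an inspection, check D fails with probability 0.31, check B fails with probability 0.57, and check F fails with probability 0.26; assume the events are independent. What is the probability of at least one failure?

0.780442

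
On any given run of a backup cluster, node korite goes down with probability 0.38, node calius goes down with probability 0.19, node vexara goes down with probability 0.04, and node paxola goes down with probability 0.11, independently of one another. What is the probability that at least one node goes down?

0.57092032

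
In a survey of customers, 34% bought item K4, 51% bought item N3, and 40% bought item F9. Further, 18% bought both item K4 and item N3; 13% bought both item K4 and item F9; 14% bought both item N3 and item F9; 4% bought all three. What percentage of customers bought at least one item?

84%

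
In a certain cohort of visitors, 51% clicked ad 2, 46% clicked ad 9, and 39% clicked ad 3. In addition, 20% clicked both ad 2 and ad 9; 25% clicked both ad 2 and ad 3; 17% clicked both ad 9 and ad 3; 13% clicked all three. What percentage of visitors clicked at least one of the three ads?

87%

By inclusion–exclusion:
P(union) = 51 + 46 + 39 − 20 − 25 − 17 + 13 = 87%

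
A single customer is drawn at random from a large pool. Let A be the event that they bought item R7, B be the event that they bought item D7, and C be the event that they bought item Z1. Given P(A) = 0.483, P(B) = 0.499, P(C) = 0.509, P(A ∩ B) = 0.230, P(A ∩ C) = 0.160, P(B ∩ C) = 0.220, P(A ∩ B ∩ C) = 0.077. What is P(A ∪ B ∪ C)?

By inclusion–exclusion:
P(A ∪ B ∪ C) = 0.483 + 0.499 + 0.509 − 0.230 − 0.160 − 0.220 + 0.077 = 0.958

0.958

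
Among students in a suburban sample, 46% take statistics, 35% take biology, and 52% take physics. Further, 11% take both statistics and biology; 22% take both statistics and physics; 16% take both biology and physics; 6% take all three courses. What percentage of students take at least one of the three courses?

P(union) = 46 + 35 + 52 − 11 − 22 − 16 + 6 = 90%

90%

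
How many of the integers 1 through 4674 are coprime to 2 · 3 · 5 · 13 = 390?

By inclusion-exclusion,
2337 + 1558 + 934 + 359 − 779 − 467 − 179 − 311 − 119 − 71 + 155 + 59 + 35 + 23 − 11 = 3523
4674 − 3523 = 1151

1151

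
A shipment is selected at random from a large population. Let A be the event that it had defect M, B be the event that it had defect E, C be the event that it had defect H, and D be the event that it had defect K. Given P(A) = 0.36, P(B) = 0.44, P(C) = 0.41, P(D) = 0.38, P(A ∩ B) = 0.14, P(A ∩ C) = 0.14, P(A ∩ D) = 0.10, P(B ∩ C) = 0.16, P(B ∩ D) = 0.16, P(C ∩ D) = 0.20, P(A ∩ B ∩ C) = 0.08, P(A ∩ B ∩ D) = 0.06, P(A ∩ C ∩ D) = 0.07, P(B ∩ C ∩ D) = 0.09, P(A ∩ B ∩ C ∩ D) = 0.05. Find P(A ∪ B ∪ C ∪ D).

0.94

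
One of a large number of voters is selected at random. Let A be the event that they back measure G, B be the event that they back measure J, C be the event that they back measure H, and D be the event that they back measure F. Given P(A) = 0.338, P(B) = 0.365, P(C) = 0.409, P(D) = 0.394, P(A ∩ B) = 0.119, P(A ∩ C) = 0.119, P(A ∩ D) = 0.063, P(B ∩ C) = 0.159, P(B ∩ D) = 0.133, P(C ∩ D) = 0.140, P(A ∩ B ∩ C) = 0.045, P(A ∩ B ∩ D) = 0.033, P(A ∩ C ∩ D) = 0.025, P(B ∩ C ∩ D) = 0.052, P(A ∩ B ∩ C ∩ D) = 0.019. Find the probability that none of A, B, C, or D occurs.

Apply inclusion-exclusion:
P(A ∪ B ∪ C ∪ D) = 0.338 + 0.365 + 0.409 + 0.394 − 0.119 − 0.119 − 0.063 − 0.159 − 0.133 − 0.140 + 0.045 + 0.033 + 0.025 + 0.052 − 0.019 = 0.909
P(none) = 1 − 0.909 = 0.091

0.091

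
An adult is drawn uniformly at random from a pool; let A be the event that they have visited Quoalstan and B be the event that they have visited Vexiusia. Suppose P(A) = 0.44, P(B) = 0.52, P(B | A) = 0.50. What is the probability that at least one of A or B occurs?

0.74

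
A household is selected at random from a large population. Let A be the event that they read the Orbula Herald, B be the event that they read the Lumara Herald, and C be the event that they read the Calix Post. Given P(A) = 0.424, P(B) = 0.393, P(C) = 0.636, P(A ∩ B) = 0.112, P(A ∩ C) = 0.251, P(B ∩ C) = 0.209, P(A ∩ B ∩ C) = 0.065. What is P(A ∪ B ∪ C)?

P(A ∪ B ∪ C) = 0.424 + 0.393 + 0.636 − 0.112 − 0.251 − 0.209 + 0.065 = 0.946

0.946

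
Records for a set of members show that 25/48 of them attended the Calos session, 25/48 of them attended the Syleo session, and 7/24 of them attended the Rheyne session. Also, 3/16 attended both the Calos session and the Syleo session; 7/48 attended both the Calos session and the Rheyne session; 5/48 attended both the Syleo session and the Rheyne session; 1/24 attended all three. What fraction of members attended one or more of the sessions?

Apply inclusion-exclusion:
P(≥1) = 25/48 + 25/48 + 7/24 − 3/16 − 7/48 − 5/48 + 1/24 = 15/16

15/16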